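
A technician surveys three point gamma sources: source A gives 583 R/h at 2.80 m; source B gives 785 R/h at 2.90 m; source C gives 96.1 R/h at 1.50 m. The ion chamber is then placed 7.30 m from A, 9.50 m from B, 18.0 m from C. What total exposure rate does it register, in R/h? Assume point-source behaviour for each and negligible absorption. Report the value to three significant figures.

160 R/h

Each source contributes Iᵢ·(dᵢ/rᵢ)²; contributions add.
A: 583 × (2.80/7.30)² = 85.77 R/h
B: 785 × (2.90/9.50)² = 73.15 R/h
C: 96.1 × (1.50/18.0)² = 0.6674 R/h
Total = 85.77 + 73.15 + 0.6674 = 159.6 R/h.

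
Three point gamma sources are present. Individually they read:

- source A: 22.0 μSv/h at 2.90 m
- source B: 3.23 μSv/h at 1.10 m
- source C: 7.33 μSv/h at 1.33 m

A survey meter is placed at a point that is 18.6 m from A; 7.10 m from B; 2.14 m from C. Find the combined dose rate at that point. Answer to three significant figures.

3.44 μSv/h

Each source contributes Iᵢ·(dᵢ/rᵢ)²; contributions add.
A: 22.0 × (2.90/18.6)² = 0.5348 μSv/h
B: 3.23 × (1.10/7.10)² = 0.07753 μSv/h
C: 7.33 × (1.33/2.14)² = 2.831 μSv/h
Total = 0.5348 + 0.07753 + 2.831 = 3.443 μSv/h.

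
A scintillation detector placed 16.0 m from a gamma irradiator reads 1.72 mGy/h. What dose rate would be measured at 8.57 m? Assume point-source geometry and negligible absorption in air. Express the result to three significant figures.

Since intensity falls as 1/r², scaling from 16.0 m to 8.57 m:
(16.0/8.57)² = 3.486, so 1.72 × 3.486 = 5.996 mGy/h.

6.00 mGy/h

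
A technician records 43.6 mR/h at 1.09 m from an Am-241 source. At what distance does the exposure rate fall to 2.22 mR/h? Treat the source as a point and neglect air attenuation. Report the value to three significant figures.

Using I₁d₁² = I₂d₂², d₂ = d₁·√(I₁/I₂).
I₁/I₂ = 43.6/2.22 = 19.64, so d₂ = 1.09 × √19.64 = 4.831 m.

4.83 m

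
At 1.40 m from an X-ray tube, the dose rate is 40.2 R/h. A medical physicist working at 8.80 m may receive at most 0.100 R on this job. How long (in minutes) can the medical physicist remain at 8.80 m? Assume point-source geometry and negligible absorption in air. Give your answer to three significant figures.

5.90 min

Using I₁d₁² = I₂d₂², rate at 8.80 m:
40.2 × (1.40/8.80)² = 40.2 × 0.02531 = 1.017 R/h.
Stay time = 0.100 R ÷ 1.017 R/h = 0.09833 h = 5.900 min.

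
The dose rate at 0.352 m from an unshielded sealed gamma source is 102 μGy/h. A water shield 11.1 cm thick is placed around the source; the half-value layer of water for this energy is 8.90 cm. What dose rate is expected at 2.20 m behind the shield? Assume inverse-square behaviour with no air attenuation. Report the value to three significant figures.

1.10 μGy/h

Distance alone: (0.352/2.20)² = 0.02560, so 102 × 0.02560 = 2.611 μGy/h.
Shield: 11.1/8.90 = 1.247 half-value layers → attenuation 2^(−1.247) = 0.4213.
Combined: 2.611 × 0.4213 = 1.100 μGy/h.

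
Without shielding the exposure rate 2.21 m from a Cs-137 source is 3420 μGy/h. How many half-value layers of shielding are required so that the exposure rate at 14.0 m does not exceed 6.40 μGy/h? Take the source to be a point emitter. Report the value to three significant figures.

At 14.0 m, distance alone gives 3420 × (2.21/14.0)² = 3420 × 0.02492 = 85.23 μGy/h.
Further attenuation needed: 85.23/6.40 = 13.32.
n = log₂(13.32) = 3.736 half-value layers.

3.74 half-value layers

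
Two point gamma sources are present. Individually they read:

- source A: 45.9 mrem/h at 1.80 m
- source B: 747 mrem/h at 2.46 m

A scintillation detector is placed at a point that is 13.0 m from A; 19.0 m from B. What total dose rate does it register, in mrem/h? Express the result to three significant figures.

Each source contributes Iᵢ·(dᵢ/rᵢ)²; contributions add.
A: 45.9 × (1.80/13.0)² = 0.8800 mrem/h
B: 747 × (2.46/19.0)² = 12.52 mrem/h
Total = 0.8800 + 12.52 = 13.40 mrem/h.

13.4 mrem/h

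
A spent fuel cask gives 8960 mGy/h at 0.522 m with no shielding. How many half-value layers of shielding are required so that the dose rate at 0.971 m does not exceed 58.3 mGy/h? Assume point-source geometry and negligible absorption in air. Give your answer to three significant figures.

At 0.971 m, distance alone gives 8960 × (0.522/0.971)² = 8960 × 0.2890 = 2589 mGy/h.
Further attenuation needed: 2589/58.3 = 44.41.
n = log₂(44.41) = 5.473 half-value layers.

5.47 half-value layers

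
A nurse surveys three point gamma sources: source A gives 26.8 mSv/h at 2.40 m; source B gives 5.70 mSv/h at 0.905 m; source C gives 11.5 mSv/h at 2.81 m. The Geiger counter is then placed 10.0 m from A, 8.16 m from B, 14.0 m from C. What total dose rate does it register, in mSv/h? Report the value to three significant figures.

Each source contributes Iᵢ·(dᵢ/rᵢ)²; contributions add.
A: 26.8 × (2.40/10.0)² = 1.544 mSv/h
B: 5.70 × (0.905/8.16)² = 0.07011 mSv/h
C: 11.5 × (2.81/14.0)² = 0.4633 mSv/h
Total = 1.544 + 0.07011 + 0.4633 = 2.077 mSv/h.

2.08 mSv/h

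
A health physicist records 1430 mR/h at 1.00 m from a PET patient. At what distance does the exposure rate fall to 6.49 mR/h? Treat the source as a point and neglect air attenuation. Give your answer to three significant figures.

14.8 m

Using I₁d₁² = I₂d₂², d₂ = d₁·√(I₁/I₂).
I₁/I₂ = 1430/6.49 = 220.3, so d₂ = 1.00 × √220.3 = 14.84 m.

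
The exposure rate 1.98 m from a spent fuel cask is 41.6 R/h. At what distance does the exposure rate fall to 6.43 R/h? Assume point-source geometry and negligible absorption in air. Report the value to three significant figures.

5.04 m

By the inverse-square law, d₂ = d₁·√(I₁/I₂).
I₁/I₂ = 41.6/6.43 = 6.470, so d₂ = 1.98 × √6.470 = 5.036 m.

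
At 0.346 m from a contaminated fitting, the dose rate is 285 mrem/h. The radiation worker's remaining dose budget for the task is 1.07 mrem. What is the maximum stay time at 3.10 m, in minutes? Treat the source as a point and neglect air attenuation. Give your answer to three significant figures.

Using I₁d₁² = I₂d₂², rate at 3.10 m:
(0.346/3.10)² = 0.01246, so 285 × 0.01246 = 3.551 mrem/h.
Stay time = 1.07 mrem ÷ 3.551 mrem/h = 0.3013 h = 18.08 min.

18.1 min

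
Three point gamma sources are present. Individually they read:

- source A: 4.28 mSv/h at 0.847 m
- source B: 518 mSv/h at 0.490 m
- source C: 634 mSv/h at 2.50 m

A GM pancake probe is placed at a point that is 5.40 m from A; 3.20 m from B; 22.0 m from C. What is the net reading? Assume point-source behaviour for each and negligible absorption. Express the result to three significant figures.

20.4 mSv/h

Each source contributes Iᵢ·(dᵢ/rᵢ)²; contributions add.
A: 4.28 × (0.847/5.40)² = 0.1053 mSv/h
B: 518 × (0.490/3.20)² = 12.15 mSv/h
C: 634 × (2.50/22.0)² = 8.187 mSv/h
Total = 0.1053 + 12.15 + 8.187 = 20.44 mSv/h.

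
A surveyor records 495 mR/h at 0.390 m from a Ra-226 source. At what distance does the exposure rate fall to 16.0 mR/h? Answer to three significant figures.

2.17 m

Using I₁d₁² = I₂d₂², d₂ = d₁·√(I₁/I₂).
I₁/I₂ = 495/16.0 = 30.94, so d₂ = 0.390 × √30.94 = 2.169 m.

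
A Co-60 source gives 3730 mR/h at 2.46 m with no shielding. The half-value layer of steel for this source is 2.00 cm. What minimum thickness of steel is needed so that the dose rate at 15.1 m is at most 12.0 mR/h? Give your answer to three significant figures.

At 15.1 m, distance alone gives 3730 × (2.46/15.1)² = 3730 × 0.02654 = 98.99 mR/h.
Further attenuation needed: 98.99/12.0 = 8.249.
n = log₂(8.249) = 3.044 half-value layers.
Thickness = 3.044 × 2.00 cm = 6.088 cm.

6.09 cm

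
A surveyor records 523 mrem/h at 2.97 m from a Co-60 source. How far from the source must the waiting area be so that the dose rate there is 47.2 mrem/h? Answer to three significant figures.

Intensity scales as (d₁/d₂)², so d₂ = d₁·√(I₁/I₂).
I₁/I₂ = 523/47.2 = 11.08, so d₂ = 2.97 × √11.08 = 9.886 m.

9.89 m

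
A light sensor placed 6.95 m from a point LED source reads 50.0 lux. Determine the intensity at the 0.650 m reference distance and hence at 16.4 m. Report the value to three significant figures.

5720 lux; 8.98 lux

Applying the 1/r² law,
At 0.650 m: (6.95/0.650)² = 114.3, so 50.0 × 114.3 = 5715 lux
At 16.4 m: (0.650/16.4)² = 0.001571, so 5715 × 0.001571 = 8.978 lux.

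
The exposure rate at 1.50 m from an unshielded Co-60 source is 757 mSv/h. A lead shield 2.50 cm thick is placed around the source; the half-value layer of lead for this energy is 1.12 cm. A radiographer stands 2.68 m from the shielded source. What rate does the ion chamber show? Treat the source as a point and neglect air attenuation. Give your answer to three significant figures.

Distance alone: 757 × (1.50/2.68)² = 757 × 0.3133 = 237.2 mSv/h.
Shield: 2.50/1.12 = 2.232 half-value layers → attenuation 2^(−2.232) = 0.2129.
Combined: 237.2 × 0.2129 = 50.50 mSv/h.

50.5 mSv/h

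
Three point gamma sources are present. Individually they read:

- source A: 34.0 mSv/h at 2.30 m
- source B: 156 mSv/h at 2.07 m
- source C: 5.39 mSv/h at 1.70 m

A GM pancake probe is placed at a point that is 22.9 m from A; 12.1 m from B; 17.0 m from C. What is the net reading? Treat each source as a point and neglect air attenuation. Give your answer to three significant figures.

4.96 mSv/h

Each source contributes Iᵢ·(dᵢ/rᵢ)²; contributions add.
A: 34.0 × (2.30/22.9)² = 0.3430 mSv/h
B: 156 × (2.07/12.1)² = 4.566 mSv/h
C: 5.39 × (1.70/17.0)² = 0.05390 mSv/h
Total = 0.3430 + 4.566 + 0.05390 = 4.963 mSv/h.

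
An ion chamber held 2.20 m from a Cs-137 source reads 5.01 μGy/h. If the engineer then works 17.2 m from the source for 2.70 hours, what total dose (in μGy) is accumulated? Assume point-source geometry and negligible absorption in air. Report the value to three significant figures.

By the inverse-square law, rate at 17.2 m:
(2.20/17.2)² = 0.01636, so 5.01 × 0.01636 = 0.08196 μGy/h.
Dose = rate × time = 0.08196 μGy/h × 2.700 h = 0.2213 μGy.

0.221 μGy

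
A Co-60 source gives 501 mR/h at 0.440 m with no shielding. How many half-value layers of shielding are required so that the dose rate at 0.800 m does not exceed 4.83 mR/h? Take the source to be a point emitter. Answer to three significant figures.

At 0.800 m, distance alone gives 501 × (0.440/0.800)² = 501 × 0.3025 = 151.6 mR/h.
Further attenuation needed: 151.6/4.83 = 31.39.
n = log₂(31.39) = 4.972 half-value layers.

4.97 half-value layers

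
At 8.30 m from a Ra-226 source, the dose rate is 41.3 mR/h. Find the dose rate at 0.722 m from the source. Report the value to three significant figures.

Using I₁d₁² = I₂d₂², the rate at 0.722 m is
41.3 × (8.30/0.722)² = 41.3 × 132.2 = 5460 mR/h.

5460 mR/h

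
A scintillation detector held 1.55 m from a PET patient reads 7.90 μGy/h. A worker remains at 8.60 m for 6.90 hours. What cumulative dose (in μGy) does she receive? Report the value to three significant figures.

Using I₁d₁² = I₂d₂², rate at 8.60 m:
7.90 × (1.55/8.60)² = 7.90 × 0.03248 = 0.2566 μGy/h.
Dose = rate × time = 0.2566 μGy/h × 6.900 h = 1.771 μGy.

1.77 μGy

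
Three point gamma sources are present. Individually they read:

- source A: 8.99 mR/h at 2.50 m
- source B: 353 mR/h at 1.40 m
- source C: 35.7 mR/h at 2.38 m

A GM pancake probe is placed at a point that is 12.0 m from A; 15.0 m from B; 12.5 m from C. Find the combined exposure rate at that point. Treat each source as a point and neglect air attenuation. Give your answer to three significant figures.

By superposition, sum each source's inverse-square contribution:
A: 8.99 × (2.50/12.0)² = 0.3902 mR/h
B: 353 × (1.40/15.0)² = 3.075 mR/h
C: 35.7 × (2.38/12.5)² = 1.294 mR/h
Total = 0.3902 + 3.075 + 1.294 = 4.759 mR/h.

4.76 mR/h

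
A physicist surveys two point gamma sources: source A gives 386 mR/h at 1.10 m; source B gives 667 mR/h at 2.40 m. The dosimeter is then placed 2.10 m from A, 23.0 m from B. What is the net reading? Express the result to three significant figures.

113 mR/h

Each source contributes Iᵢ·(dᵢ/rᵢ)²; contributions add.
A: 386 × (1.10/2.10)² = 105.9 mR/h
B: 667 × (2.40/23.0)² = 7.263 mR/h
Total = 105.9 + 7.263 = 113.2 mR/h.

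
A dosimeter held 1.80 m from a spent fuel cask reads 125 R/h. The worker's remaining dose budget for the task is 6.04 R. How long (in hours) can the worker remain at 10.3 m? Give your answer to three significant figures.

Using I₁d₁² = I₂d₂², rate at 10.3 m:
125 × (1.80/10.3)² = 125 × 0.03054 = 3.818 R/h.
Stay time = 6.04 R ÷ 3.818 R/h = 1.582 h.

1.58 h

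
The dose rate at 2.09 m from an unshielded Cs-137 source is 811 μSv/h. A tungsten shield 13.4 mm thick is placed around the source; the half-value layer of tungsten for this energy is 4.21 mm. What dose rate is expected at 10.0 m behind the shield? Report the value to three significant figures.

Distance alone: (2.09/10.0)² = 0.04368, so 811 × 0.04368 = 35.42 μSv/h.
Shield: 13.4/4.21 = 3.183 half-value layers → attenuation 2^(−3.183) = 0.1101.
Combined: 35.42 × 0.1101 = 3.900 μSv/h.

3.90 μSv/h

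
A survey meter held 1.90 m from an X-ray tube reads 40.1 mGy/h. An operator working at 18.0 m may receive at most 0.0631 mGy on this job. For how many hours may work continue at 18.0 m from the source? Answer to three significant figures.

Since intensity falls as 1/r², rate at 18.0 m:
40.1 × (1.90/18.0)² = 40.1 × 0.01114 = 0.4467 mGy/h.
Stay time = 0.0631 mGy ÷ 0.4467 mGy/h = 0.1413 h.

0.141 h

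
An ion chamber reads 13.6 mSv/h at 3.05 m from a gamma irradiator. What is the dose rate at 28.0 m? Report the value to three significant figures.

0.161 mSv/h

Intensity scales as (d₁/d₂)², so the rate at 28.0 m is
13.6 × (3.05/28.0)² = 13.6 × 0.01187 = 0.1614 mSv/h.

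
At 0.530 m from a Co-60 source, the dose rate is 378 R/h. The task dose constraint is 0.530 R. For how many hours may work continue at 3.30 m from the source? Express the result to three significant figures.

Since intensity falls as 1/r², rate at 3.30 m:
(0.530/3.30)² = 0.02579, so 378 × 0.02579 = 9.749 R/h.
Stay time = 0.530 R ÷ 9.749 R/h = 0.05436 h.

0.0544 h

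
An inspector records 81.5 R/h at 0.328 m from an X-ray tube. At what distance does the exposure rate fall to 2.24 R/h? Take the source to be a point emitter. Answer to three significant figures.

Applying the 1/r² law, d₂ = d₁·√(I₁/I₂).
I₁/I₂ = 81.5/2.24 = 36.38, so d₂ = 0.328 × √36.38 = 1.978 m.

1.98 m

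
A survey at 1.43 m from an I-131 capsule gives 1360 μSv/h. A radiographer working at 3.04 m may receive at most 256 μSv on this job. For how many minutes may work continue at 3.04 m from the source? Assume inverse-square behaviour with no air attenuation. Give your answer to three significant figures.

Since intensity falls as 1/r², rate at 3.04 m:
(1.43/3.04)² = 0.2213, so 1360 × 0.2213 = 301.0 μSv/h.
Stay time = 256 μSv ÷ 301.0 μSv/h = 0.8505 h = 51.03 min.

51.0 min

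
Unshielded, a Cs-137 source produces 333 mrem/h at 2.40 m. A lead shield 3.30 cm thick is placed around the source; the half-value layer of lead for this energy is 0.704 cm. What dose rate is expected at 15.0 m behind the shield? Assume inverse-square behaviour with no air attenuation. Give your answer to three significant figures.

0.331 mrem/h

Distance alone: (2.40/15.0)² = 0.02560, so 333 × 0.02560 = 8.525 mrem/h.
Shield: 3.30/0.704 = 4.688 half-value layers → attenuation 2^(−4.688) = 0.03879.
Combined: 8.525 × 0.03879 = 0.3307 mrem/h.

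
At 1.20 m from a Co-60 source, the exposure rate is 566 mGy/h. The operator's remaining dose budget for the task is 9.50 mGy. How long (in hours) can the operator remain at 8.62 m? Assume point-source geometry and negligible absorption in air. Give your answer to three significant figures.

Using I₁d₁² = I₂d₂², rate at 8.62 m:
566 × (1.20/8.62)² = 566 × 0.01938 = 10.97 mGy/h.
Stay time = 9.50 mGy ÷ 10.97 mGy/h = 0.8660 h.

0.866 h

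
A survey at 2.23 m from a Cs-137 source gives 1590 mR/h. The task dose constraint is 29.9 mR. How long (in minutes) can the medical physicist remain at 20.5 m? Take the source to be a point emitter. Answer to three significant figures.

Using I₁d₁² = I₂d₂², rate at 20.5 m:
1590 × (2.23/20.5)² = 1590 × 0.01183 = 18.81 mR/h.
Stay time = 29.9 mR ÷ 18.81 mR/h = 1.590 h = 95.40 min.

95.4 min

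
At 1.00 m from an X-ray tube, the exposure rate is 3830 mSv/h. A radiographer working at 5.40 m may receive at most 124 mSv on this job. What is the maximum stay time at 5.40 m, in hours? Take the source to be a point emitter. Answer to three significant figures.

Intensity scales as (d₁/d₂)², so rate at 5.40 m:
3830 × (1.00/5.40)² = 3830 × 0.03429 = 131.3 mSv/h.
Stay time = 124 mSv ÷ 131.3 mSv/h = 0.9444 h.

0.944 h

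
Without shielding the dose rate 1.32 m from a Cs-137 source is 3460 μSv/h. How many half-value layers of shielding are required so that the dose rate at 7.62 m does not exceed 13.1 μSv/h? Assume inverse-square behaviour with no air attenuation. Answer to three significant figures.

2.99 half-value layers

At 7.62 m, distance alone gives (1.32/7.62)² = 0.03001, so 3460 × 0.03001 = 103.8 μSv/h.
Further attenuation needed: 103.8/13.1 = 7.924.
n = log₂(7.924) = 2.986 half-value layers.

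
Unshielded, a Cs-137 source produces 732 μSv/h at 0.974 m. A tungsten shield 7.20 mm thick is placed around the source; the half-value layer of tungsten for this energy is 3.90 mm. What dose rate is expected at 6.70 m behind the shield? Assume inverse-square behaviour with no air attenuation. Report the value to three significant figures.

4.30 μSv/h

Distance alone: (0.974/6.70)² = 0.02113, so 732 × 0.02113 = 15.47 μSv/h.
Shield: 7.20/3.90 = 1.846 half-value layers → attenuation 2^(−1.846) = 0.2782.
Combined: 15.47 × 0.2782 = 4.304 μSv/h.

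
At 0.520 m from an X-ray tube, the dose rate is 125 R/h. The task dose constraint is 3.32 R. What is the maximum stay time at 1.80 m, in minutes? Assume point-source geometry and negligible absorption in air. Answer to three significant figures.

Since intensity falls as 1/r², rate at 1.80 m:
125 × (0.520/1.80)² = 125 × 0.08346 = 10.43 R/h.
Stay time = 3.32 R ÷ 10.43 R/h = 0.3183 h = 19.10 min.

19.1 min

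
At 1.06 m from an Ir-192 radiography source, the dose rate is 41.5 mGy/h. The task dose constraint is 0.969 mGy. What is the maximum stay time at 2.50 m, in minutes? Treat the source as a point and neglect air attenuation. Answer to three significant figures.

Since intensity falls as 1/r², rate at 2.50 m:
(1.06/2.50)² = 0.1798, so 41.5 × 0.1798 = 7.462 mGy/h.
Stay time = 0.969 mGy ÷ 7.462 mGy/h = 0.1299 h = 7.794 min.

7.79 min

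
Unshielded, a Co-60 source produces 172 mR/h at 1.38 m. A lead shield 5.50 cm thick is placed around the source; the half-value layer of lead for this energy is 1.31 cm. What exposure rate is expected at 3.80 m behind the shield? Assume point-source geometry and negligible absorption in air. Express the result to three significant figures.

Distance alone: (1.38/3.80)² = 0.1319, so 172 × 0.1319 = 22.69 mR/h.
Shield: 5.50/1.31 = 4.198 half-value layers → attenuation 2^(−4.198) = 0.05448.
Combined: 22.69 × 0.05448 = 1.236 mR/h.

1.24 mR/h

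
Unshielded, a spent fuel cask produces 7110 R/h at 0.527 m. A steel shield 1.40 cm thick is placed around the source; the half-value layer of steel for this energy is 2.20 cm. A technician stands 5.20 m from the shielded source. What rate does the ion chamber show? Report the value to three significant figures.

47.0 R/h

Distance alone: (0.527/5.20)² = 0.01027, so 7110 × 0.01027 = 73.02 R/h.
Shield: 1.40/2.20 = 0.6364 half-value layers → attenuation 2^(−0.6364) = 0.6433.
Combined: 73.02 × 0.6433 = 46.97 R/h.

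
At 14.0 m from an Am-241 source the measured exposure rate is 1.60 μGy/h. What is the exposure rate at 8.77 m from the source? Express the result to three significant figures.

Intensity scales as (d₁/d₂)², so scaling from 14.0 m to 8.77 m:
(14.0/8.77)² = 2.548, so 1.60 × 2.548 = 4.077 μGy/h.

4.08 μGy/h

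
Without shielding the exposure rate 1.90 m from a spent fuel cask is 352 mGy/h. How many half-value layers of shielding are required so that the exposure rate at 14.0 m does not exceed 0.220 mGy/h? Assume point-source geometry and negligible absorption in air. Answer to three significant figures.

At 14.0 m, distance alone gives 352 × (1.90/14.0)² = 352 × 0.01842 = 6.484 mGy/h.
Further attenuation needed: 6.484/0.220 = 29.47.
n = log₂(29.47) = 4.881 half-value layers.

4.88 half-value layers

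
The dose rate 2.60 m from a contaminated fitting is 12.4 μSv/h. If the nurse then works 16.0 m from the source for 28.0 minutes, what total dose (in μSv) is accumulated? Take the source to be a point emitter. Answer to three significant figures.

0.153 μSv

Intensity scales as (d₁/d₂)², so rate at 16.0 m:
12.4 × (2.60/16.0)² = 12.4 × 0.02641 = 0.3275 μSv/h.
Dose = rate × time = 0.3275 μSv/h × 0.4667 h = 0.1528 μSv.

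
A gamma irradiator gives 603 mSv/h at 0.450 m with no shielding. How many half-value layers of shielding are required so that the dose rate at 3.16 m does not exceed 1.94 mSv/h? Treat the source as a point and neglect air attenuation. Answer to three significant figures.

At 3.16 m, distance alone gives 603 × (0.450/3.16)² = 603 × 0.02028 = 12.23 mSv/h.
Further attenuation needed: 12.23/1.94 = 6.304.
n = log₂(6.304) = 2.656 half-value layers.

2.66 half-value layers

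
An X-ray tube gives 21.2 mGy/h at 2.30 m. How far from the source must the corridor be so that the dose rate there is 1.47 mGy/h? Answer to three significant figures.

8.73 m

Intensity scales as (d₁/d₂)², so d₂ = d₁·√(I₁/I₂).
I₁/I₂ = 21.2/1.47 = 14.42, so d₂ = 2.30 × √14.42 = 8.734 m.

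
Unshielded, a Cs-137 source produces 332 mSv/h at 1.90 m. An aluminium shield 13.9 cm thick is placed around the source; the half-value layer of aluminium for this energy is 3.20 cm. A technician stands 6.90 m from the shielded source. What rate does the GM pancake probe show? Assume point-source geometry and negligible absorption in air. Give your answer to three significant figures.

1.24 mSv/h

Distance alone: (1.90/6.90)² = 0.07582, so 332 × 0.07582 = 25.17 mSv/h.
Shield: 13.9/3.20 = 4.344 half-value layers → attenuation 2^(−4.344) = 0.04924.
Combined: 25.17 × 0.04924 = 1.239 mSv/h.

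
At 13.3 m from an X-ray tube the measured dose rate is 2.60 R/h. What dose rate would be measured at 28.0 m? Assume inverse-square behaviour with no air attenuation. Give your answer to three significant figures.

0.587 R/h

Intensity scales as (d₁/d₂)², so scaling from 13.3 m to 28.0 m:
2.60 × (13.3/28.0)² = 2.60 × 0.2256 = 0.5866 R/h.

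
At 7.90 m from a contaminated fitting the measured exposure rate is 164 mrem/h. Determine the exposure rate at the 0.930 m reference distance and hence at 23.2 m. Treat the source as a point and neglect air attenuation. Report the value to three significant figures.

By the inverse-square law,
At 0.930 m: (7.90/0.930)² = 72.16, so 164 × 72.16 = 11830 mrem/h
At 23.2 m: (0.930/23.2)² = 0.001607, so 11830 × 0.001607 = 19.01 mrem/h.

11800 mrem/h; 19.0 mrem/h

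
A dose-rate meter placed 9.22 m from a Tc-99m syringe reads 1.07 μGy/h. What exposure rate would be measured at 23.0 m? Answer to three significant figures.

Intensity scales as (d₁/d₂)², so scaling from 9.22 m to 23.0 m:
(9.22/23.0)² = 0.1607, so 1.07 × 0.1607 = 0.1719 μGy/h.

0.172 μGy/h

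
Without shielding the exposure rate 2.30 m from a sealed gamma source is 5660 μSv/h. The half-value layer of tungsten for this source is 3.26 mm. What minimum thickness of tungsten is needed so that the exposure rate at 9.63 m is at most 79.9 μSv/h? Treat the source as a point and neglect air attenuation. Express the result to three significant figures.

At 9.63 m, distance alone gives (2.30/9.63)² = 0.05704, so 5660 × 0.05704 = 322.8 μSv/h.
Further attenuation needed: 322.8/79.9 = 4.040.
n = log₂(4.040) = 2.014 half-value layers.
Thickness = 2.014 × 3.26 mm = 6.566 mm.

6.57 mm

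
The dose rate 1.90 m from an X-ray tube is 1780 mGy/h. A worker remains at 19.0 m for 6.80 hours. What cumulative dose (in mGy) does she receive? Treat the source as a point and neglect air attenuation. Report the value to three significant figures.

121 mGy

Since intensity falls as 1/r², rate at 19.0 m:
1780 × (1.90/19.0)² = 1780 × 0.01000 = 17.80 mGy/h.
Dose = rate × time = 17.80 mGy/h × 6.800 h = 121.0 mGy.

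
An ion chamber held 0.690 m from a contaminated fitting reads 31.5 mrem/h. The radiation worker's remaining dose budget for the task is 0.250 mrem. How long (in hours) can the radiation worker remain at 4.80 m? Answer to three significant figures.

Intensity scales as (d₁/d₂)², so rate at 4.80 m:
(0.690/4.80)² = 0.02066, so 31.5 × 0.02066 = 0.6508 mrem/h.
Stay time = 0.250 mrem ÷ 0.6508 mrem/h = 0.3841 h.

0.384 h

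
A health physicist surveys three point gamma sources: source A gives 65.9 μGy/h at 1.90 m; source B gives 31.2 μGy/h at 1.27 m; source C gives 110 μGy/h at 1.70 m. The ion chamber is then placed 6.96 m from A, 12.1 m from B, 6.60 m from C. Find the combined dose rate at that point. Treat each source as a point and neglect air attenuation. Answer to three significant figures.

By superposition, sum each source's inverse-square contribution:
A: 65.9 × (1.90/6.96)² = 4.911 μGy/h
B: 31.2 × (1.27/12.1)² = 0.3437 μGy/h
C: 110 × (1.70/6.60)² = 7.298 μGy/h
Total = 4.911 + 0.3437 + 7.298 = 12.55 μGy/h.

12.6 μGy/h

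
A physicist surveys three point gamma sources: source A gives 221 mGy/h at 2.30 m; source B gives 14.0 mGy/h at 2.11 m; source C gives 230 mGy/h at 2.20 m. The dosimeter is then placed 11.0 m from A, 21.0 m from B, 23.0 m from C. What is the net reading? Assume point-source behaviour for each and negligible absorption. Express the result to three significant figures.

By superposition, sum each source's inverse-square contribution:
A: 221 × (2.30/11.0)² = 9.662 mGy/h
B: 14.0 × (2.11/21.0)² = 0.1413 mGy/h
C: 230 × (2.20/23.0)² = 2.104 mGy/h
Total = 9.662 + 0.1413 + 2.104 = 11.91 mGy/h.

11.9 mGy/h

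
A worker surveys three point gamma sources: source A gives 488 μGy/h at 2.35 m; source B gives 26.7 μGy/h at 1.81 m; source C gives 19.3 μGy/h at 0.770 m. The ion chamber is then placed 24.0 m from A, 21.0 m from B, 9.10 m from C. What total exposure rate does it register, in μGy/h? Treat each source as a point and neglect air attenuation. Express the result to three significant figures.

5.02 μGy/h

By superposition, sum each source's inverse-square contribution:
A: 488 × (2.35/24.0)² = 4.679 μGy/h
B: 26.7 × (1.81/21.0)² = 0.1983 μGy/h
C: 19.3 × (0.770/9.10)² = 0.1382 μGy/h
Total = 4.679 + 0.1983 + 0.1382 = 5.016 μGy/h.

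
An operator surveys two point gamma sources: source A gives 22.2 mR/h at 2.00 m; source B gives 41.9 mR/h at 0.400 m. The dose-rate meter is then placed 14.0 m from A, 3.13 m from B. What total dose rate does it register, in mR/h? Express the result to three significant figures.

1.14 mR/h

Each source contributes Iᵢ·(dᵢ/rᵢ)²; contributions add.
A: 22.2 × (2.00/14.0)² = 0.4531 mR/h
B: 41.9 × (0.400/3.13)² = 0.6843 mR/h
Total = 0.4531 + 0.6843 = 1.137 mR/h.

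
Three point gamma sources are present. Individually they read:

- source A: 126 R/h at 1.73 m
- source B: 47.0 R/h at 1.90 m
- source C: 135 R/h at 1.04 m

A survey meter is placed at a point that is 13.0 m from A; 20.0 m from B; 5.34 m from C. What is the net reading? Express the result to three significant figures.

By superposition, sum each source's inverse-square contribution:
A: 126 × (1.73/13.0)² = 2.231 R/h
B: 47.0 × (1.90/20.0)² = 0.4242 R/h
C: 135 × (1.04/5.34)² = 5.121 R/h
Total = 2.231 + 0.4242 + 5.121 = 7.776 R/h.

7.78 R/h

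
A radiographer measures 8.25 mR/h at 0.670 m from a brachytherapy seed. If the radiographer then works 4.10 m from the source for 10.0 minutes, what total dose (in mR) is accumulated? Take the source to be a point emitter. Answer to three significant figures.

0.0367 mR

Using I₁d₁² = I₂d₂², rate at 4.10 m:
(0.670/4.10)² = 0.02670, so 8.25 × 0.02670 = 0.2203 mR/h.
Dose = rate × time = 0.2203 mR/h × 0.1667 h = 0.03672 mR.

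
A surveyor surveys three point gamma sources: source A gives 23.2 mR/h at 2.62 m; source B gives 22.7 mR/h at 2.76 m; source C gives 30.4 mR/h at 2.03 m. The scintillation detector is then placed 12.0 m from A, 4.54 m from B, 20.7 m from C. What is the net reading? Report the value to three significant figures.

Each source contributes Iᵢ·(dᵢ/rᵢ)²; contributions add.
A: 23.2 × (2.62/12.0)² = 1.106 mR/h
B: 22.7 × (2.76/4.54)² = 8.389 mR/h
C: 30.4 × (2.03/20.7)² = 0.2924 mR/h
Total = 1.106 + 8.389 + 0.2924 = 9.787 mR/h.

9.79 mR/h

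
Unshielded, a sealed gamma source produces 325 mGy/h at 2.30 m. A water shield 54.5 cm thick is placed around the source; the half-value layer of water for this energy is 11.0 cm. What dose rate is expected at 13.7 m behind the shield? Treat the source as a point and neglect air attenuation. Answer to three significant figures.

0.295 mGy/h

Distance alone: (2.30/13.7)² = 0.02818, so 325 × 0.02818 = 9.159 mGy/h.
Shield: 54.5/11.0 = 4.955 half-value layers → attenuation 2^(−4.955) = 0.03224.
Combined: 9.159 × 0.03224 = 0.2953 mGy/h.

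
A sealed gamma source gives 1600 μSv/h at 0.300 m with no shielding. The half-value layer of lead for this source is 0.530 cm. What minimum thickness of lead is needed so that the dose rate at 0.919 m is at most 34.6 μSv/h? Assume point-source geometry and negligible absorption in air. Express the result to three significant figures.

At 0.919 m, distance alone gives 1600 × (0.300/0.919)² = 1600 × 0.1066 = 170.6 μSv/h.
Further attenuation needed: 170.6/34.6 = 4.931.
n = log₂(4.931) = 2.302 half-value layers.
Thickness = 2.302 × 0.530 cm = 1.220 cm.

1.22 cm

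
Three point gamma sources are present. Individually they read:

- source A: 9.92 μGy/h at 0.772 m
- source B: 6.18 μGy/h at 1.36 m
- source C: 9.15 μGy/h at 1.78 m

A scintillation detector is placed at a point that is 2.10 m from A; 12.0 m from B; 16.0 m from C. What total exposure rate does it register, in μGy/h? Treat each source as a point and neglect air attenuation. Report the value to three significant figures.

1.53 μGy/h

Each source contributes Iᵢ·(dᵢ/rᵢ)²; contributions add.
A: 9.92 × (0.772/2.10)² = 1.341 μGy/h
B: 6.18 × (1.36/12.0)² = 0.07938 μGy/h
C: 9.15 × (1.78/16.0)² = 0.1132 μGy/h
Total = 1.341 + 0.07938 + 0.1132 = 1.534 μGy/h.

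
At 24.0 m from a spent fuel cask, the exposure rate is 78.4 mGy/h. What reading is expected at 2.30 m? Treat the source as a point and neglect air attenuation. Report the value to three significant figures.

8540 mGy/h

Intensity scales as (d₁/d₂)², so the rate at 2.30 m is
78.4 × (24.0/2.30)² = 78.4 × 108.9 = 8538 mGy/h.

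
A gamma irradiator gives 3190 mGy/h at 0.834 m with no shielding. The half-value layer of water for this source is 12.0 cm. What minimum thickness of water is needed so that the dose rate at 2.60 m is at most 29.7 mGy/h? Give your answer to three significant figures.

At 2.60 m, distance alone gives 3190 × (0.834/2.60)² = 3190 × 0.1029 = 328.3 mGy/h.
Further attenuation needed: 328.3/29.7 = 11.05.
n = log₂(11.05) = 3.466 half-value layers.
Thickness = 3.466 × 12.0 cm = 41.59 cm.

41.6 cm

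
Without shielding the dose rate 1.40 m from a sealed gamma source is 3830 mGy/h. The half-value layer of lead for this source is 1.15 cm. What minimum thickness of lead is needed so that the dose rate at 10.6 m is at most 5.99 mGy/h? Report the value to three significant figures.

4.00 cm

At 10.6 m, distance alone gives 3830 × (1.40/10.6)² = 3830 × 0.01744 = 66.80 mGy/h.
Further attenuation needed: 66.80/5.99 = 11.15.
n = log₂(11.15) = 3.479 half-value layers.
Thickness = 3.479 × 1.15 cm = 4.001 cm.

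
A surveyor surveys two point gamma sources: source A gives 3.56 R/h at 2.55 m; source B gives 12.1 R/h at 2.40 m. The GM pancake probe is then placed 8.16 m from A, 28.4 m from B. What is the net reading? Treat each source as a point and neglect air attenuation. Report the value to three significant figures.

0.434 R/h

By superposition, sum each source's inverse-square contribution:
A: 3.56 × (2.55/8.16)² = 0.3477 R/h
B: 12.1 × (2.40/28.4)² = 0.08641 R/h
Total = 0.3477 + 0.08641 = 0.4341 R/h.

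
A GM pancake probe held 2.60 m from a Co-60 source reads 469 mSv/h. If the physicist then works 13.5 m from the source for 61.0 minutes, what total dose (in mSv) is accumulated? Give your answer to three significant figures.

17.7 mSv

Using I₁d₁² = I₂d₂², rate at 13.5 m:
(2.60/13.5)² = 0.03709, so 469 × 0.03709 = 17.40 mSv/h.
Dose = rate × time = 17.40 mSv/h × 1.017 h = 17.70 mSv.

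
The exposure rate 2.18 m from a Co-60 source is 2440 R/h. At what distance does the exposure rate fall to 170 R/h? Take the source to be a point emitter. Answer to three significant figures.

Applying the 1/r² law, d₂ = d₁·√(I₁/I₂).
I₁/I₂ = 2440/170 = 14.35, so d₂ = 2.18 × √14.35 = 8.258 m.

8.26 m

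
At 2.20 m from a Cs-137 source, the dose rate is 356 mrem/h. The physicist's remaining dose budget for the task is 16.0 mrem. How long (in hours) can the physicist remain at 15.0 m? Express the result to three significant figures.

2.09 h

Using I₁d₁² = I₂d₂², rate at 15.0 m:
(2.20/15.0)² = 0.02151, so 356 × 0.02151 = 7.658 mrem/h.
Stay time = 16.0 mrem ÷ 7.658 mrem/h = 2.089 h.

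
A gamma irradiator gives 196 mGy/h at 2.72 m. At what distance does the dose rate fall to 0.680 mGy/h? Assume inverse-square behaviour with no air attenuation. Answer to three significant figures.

46.2 m

Intensity scales as (d₁/d₂)², so d₂ = d₁·√(I₁/I₂).
I₁/I₂ = 196/0.680 = 288.2, so d₂ = 2.72 × √288.2 = 46.18 m.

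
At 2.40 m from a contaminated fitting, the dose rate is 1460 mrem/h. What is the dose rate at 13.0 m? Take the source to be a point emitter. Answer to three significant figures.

By the inverse-square law, the rate at 13.0 m is
(2.40/13.0)² = 0.03408, so 1460 × 0.03408 = 49.76 mrem/h.

49.8 mrem/h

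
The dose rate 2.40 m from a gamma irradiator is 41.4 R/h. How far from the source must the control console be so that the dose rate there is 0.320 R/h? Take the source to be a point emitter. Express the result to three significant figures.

By the inverse-square law, d₂ = d₁·√(I₁/I₂).
I₁/I₂ = 41.4/0.320 = 129.4, so d₂ = 2.40 × √129.4 = 27.30 m.

27.3 m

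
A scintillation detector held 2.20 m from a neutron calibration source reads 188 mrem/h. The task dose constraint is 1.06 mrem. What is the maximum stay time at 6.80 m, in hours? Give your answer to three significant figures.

By the inverse-square law, rate at 6.80 m:
188 × (2.20/6.80)² = 188 × 0.1047 = 19.68 mrem/h.
Stay time = 1.06 mrem ÷ 19.68 mrem/h = 0.05386 h.

0.0539 h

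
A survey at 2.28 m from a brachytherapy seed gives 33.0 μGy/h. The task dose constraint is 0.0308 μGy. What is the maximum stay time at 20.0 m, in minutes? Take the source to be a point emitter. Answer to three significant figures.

By the inverse-square law, rate at 20.0 m:
33.0 × (2.28/20.0)² = 33.0 × 0.01300 = 0.4290 μGy/h.
Stay time = 0.0308 μGy ÷ 0.4290 μGy/h = 0.07179 h = 4.307 min.

4.31 min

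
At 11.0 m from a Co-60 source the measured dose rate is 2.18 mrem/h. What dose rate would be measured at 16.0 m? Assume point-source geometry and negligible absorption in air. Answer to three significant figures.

Intensity scales as (d₁/d₂)², so scaling from 11.0 m to 16.0 m:
(11.0/16.0)² = 0.4727, so 2.18 × 0.4727 = 1.030 mrem/h.

1.03 mrem/h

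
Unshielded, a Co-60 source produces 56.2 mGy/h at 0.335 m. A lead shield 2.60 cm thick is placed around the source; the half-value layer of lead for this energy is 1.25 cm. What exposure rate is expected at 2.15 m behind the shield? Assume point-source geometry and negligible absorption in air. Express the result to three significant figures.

0.323 mGy/h

Distance alone: (0.335/2.15)² = 0.02428, so 56.2 × 0.02428 = 1.365 mGy/h.
Shield: 2.60/1.25 = 2.080 half-value layers → attenuation 2^(−2.080) = 0.2365.
Combined: 1.365 × 0.2365 = 0.3228 mGy/h.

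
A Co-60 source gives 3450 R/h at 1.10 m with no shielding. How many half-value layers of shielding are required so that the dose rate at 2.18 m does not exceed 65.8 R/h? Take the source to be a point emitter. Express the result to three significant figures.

At 2.18 m, distance alone gives (1.10/2.18)² = 0.2546, so 3450 × 0.2546 = 878.4 R/h.
Further attenuation needed: 878.4/65.8 = 13.35.
n = log₂(13.35) = 3.739 half-value layers.

3.74 half-value layers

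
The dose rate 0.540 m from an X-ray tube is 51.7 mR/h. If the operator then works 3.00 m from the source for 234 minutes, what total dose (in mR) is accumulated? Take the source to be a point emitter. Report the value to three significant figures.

6.53 mR

Applying the 1/r² law, rate at 3.00 m:
51.7 × (0.540/3.00)² = 51.7 × 0.03240 = 1.675 mR/h.
Dose = rate × time = 1.675 mR/h × 3.900 h = 6.532 mR.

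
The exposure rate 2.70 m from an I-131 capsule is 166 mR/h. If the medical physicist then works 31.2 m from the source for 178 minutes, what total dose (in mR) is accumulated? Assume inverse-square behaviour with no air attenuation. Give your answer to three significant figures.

3.69 mR

Using I₁d₁² = I₂d₂², rate at 31.2 m:
166 × (2.70/31.2)² = 166 × 0.007489 = 1.243 mR/h.
Dose = rate × time = 1.243 mR/h × 2.967 h = 3.688 mR.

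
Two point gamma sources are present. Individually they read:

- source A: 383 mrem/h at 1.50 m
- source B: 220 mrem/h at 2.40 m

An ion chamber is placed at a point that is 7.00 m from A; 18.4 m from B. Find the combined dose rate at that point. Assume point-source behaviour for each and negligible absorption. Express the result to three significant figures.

By superposition, sum each source's inverse-square contribution:
A: 383 × (1.50/7.00)² = 17.59 mrem/h
B: 220 × (2.40/18.4)² = 3.743 mrem/h
Total = 17.59 + 3.743 = 21.33 mrem/h.

21.3 mrem/h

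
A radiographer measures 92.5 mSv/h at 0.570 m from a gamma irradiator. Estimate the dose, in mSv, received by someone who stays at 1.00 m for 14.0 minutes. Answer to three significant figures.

7.01 mSv

By the inverse-square law, rate at 1.00 m:
92.5 × (0.570/1.00)² = 92.5 × 0.3249 = 30.05 mSv/h.
Dose = rate × time = 30.05 mSv/h × 0.2333 h = 7.011 mSv.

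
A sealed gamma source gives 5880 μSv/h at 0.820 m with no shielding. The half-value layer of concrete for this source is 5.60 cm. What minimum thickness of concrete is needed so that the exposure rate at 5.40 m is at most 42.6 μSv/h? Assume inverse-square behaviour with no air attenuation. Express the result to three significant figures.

At 5.40 m, distance alone gives (0.820/5.40)² = 0.02306, so 5880 × 0.02306 = 135.6 μSv/h.
Further attenuation needed: 135.6/42.6 = 3.183.
n = log₂(3.183) = 1.670 half-value layers.
Thickness = 1.670 × 5.60 cm = 9.352 cm.

9.35 cm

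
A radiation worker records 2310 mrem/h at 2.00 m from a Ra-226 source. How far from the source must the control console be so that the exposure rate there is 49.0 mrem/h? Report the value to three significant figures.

Using I₁d₁² = I₂d₂², d₂ = d₁·√(I₁/I₂).
I₁/I₂ = 2310/49.0 = 47.14, so d₂ = 2.00 × √47.14 = 13.73 m.

13.7 m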